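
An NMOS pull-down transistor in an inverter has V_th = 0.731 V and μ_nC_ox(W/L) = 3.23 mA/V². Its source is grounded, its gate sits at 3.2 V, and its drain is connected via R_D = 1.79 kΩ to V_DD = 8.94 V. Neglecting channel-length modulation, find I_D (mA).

V_GS = V_G = 3.2 V, so V_ov = 3.2 − 0.731 = 2.47 V.
Assume saturation: I_D = ½ k_n V_ov² = 0.5 × 3.23 × 2.47² = 9.84 mA, giving V_DS = V_DD − I_D R_D = 8.94 − 9.84 × 1.79 = -8.68 V.
But -8.68 V < V_ov = 2.47 V, so the device is actually in triode.
In triode I_D = k_n[V_ov V_DS − ½ V_DS²] and I_D = (V_DD − V_DS)/R_D. Equating: 2.89 V_DS² − 15.28 V_DS + 8.94 = 0, giving V_DS = 0.67 V (the root below V_ov).
I_D = (8.94 − 0.67) / 1.79 = 4.62 mA.

I_D = 4.62 mA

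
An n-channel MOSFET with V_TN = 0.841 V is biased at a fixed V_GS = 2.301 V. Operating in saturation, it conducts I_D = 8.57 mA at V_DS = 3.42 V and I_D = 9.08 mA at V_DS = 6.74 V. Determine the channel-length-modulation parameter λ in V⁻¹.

With V_GS fixed, I_D ∝ (1 + λ V_DS) in saturation, so I_D2/I_D1 = (1 + λ V_DS2)/(1 + λ V_DS1).
9.08/8.57 = 1.06 = (1 + 6.74 λ)/(1 + 3.42 λ).
Solving: λ (I_D1 V_DS2 − I_D2 V_DS1) = I_D2 − I_D1, so λ = (9.08 − 8.57) / (8.57 × 6.74 − 9.08 × 3.42) = 0.51 / 26.7 = 0.0191 V⁻¹.

λ = 0.0191 V⁻¹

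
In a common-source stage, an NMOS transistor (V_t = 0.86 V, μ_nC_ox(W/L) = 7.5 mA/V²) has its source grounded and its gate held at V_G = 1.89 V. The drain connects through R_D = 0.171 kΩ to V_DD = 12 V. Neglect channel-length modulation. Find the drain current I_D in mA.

V_GS = V_G = 1.89 V, so V_ov = 1.89 − 0.86 = 1.03 V.
Assume saturation: I_D = ½ k_n V_ov² = 0.5 × 7.5 × 1.03² = 3.98 mA, giving V_DS = V_DD − I_D R_D = 12 − 3.98 × 0.171 = 11.3 V.
V_DS = 11.3 V ≥ V_ov = 1.03 V, confirming saturation.

I_D = 3.98 mA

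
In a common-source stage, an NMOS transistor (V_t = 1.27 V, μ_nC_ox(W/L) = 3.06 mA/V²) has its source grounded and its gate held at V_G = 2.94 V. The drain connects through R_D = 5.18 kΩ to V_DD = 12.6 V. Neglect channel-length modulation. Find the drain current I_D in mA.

V_GS = V_G = 2.94 V, so V_ov = 2.94 − 1.27 = 1.67 V.
Assume saturation: I_D = ½ k_n V_ov² = 0.5 × 3.06 × 1.67² = 4.27 mA, giving V_DS = V_DD − I_D R_D = 12.6 − 4.27 × 5.18 = -9.5 V.
But -9.5 V < V_ov = 1.67 V, so the device is actually in triode.
In triode I_D = k_n[V_ov V_DS − ½ V_DS²] and I_D = (V_DD − V_DS)/R_D. Equating: 7.93 V_DS² − 27.47 V_DS + 12.6 = 0, giving V_DS = 0.544 V (the root below V_ov).
I_D = (12.6 − 0.544) / 5.18 = 2.33 mA.

I_D = 2.33 mA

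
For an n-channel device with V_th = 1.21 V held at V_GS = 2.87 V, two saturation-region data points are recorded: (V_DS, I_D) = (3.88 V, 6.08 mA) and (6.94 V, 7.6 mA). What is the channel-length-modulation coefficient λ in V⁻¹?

λ = 0.120 V⁻¹

With V_GS fixed, I_D ∝ (1 + λ V_DS) in saturation, so I_D2/I_D1 = (1 + λ V_DS2)/(1 + λ V_DS1).
7.6/6.08 = 1.25 = (1 + 6.94 λ)/(1 + 3.88 λ).
Solving: λ (I_D1 V_DS2 − I_D2 V_DS1) = I_D2 − I_D1, so λ = (7.6 − 6.08) / (6.08 × 6.94 − 7.6 × 3.88) = 1.52 / 12.7 = 0.12 V⁻¹.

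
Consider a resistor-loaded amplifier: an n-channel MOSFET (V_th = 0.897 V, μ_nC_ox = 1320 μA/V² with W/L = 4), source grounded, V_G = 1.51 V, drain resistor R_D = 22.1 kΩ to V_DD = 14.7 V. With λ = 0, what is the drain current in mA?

V_GS = V_G = 1.51 V, so V_ov = 1.51 − 0.897 = 0.613 V.
k_n = μ_nC_ox · (W/L) = 5.28 mA/V².
Assume saturation: I_D = ½ k_n V_ov² = 0.5 × 5.28 × 0.613² = 0.992 mA, giving V_DS = V_DD − I_D R_D = 14.7 − 0.992 × 22.1 = -7.22 V.
But -7.22 V < V_ov = 0.613 V, so the device is actually in triode.
In triode I_D = k_n[V_ov V_DS − ½ V_DS²] and I_D = (V_DD − V_DS)/R_D. Equating: 58.3 V_DS² − 72.53 V_DS + 14.7 = 0, giving V_DS = 0.255 V (the root below V_ov).
I_D = (14.7 − 0.255) / 22.1 = 0.654 mA.

I_D = 0.654 mA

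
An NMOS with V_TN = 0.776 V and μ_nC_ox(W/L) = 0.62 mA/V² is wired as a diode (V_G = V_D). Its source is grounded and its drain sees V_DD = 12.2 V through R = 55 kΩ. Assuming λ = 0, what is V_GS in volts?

With gate tied to drain, V_GS = V_DS ≥ V_GS − V_TN, so the device is in saturation.
KCL at the drain: ½ k_n (V_GS − V_TN)² = (V_DD − V_GS)/R.
Let x = V_GS − 0.776. Then 17.1 x² + x − 11.42 = 0, giving x = 0.79 V (positive root), so V_GS = 1.57 V.
I_D = (V_DD − V_GS)/R = (12.2 − 1.57) / 55 = 0.193 mA.

V_GS = 1.57 V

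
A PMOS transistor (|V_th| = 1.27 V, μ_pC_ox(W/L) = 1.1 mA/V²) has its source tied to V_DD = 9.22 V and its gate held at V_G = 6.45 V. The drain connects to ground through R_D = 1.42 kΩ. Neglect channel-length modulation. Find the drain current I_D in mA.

V_SG = V_DD − V_G = 9.22 − 6.45 = 2.77 V, so V_ov = 2.77 − 1.27 = 1.5 V.
Assume saturation: I_D = ½ k_p V_ov² = 0.5 × 1.1 × 1.5² = 1.24 mA, giving V_SD = V_DD − I_D R_D = 9.22 − 1.24 × 1.42 = 7.46 V.
V_SD = 7.46 V ≥ V_ov = 1.5 V, confirming saturation.

I_D = 1.24 mA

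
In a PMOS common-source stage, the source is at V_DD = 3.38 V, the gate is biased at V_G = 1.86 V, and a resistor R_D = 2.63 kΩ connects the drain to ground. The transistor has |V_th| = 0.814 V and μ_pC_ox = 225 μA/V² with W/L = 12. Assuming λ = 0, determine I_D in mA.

I_D = 0.673 mA

V_SG = V_DD − V_G = 3.38 − 1.86 = 1.52 V, so V_ov = 1.52 − 0.814 = 0.706 V.
k_p = μ_pC_ox · (W/L) = 2.7 mA/V².
Assume saturation: I_D = ½ k_p V_ov² = 0.5 × 2.7 × 0.706² = 0.673 mA, giving V_SD = V_DD − I_D R_D = 3.38 − 0.673 × 2.63 = 1.61 V.
V_SD = 1.61 V ≥ V_ov = 0.706 V, confirming saturation.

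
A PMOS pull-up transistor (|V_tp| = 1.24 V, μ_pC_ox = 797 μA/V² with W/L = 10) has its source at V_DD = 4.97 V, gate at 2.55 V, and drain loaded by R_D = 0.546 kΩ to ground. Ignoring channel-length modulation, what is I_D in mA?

V_SG = V_DD − V_G = 4.97 − 2.55 = 2.42 V, so V_ov = 2.42 − 1.24 = 1.18 V.
k_p = μ_pC_ox · (W/L) = 7.97 mA/V².
Assume saturation: I_D = ½ k_p V_ov² = 0.5 × 7.97 × 1.18² = 5.55 mA, giving V_SD = V_DD − I_D R_D = 4.97 − 5.55 × 0.546 = 1.94 V.
V_SD = 1.94 V ≥ V_ov = 1.18 V, confirming saturation.

I_D = 5.55 mA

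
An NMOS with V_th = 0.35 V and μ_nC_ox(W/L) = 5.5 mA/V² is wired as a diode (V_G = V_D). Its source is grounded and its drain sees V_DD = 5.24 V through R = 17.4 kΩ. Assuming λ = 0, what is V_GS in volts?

V_GS = 0.659 V

With gate tied to drain, V_GS = V_DS ≥ V_GS − V_th, so the device is in saturation.
KCL at the drain: ½ k_n (V_GS − V_th)² = (V_DD − V_GS)/R.
Let x = V_GS − 0.35. Then 47.8 x² + x − 4.89 = 0, giving x = 0.309 V (positive root), so V_GS = 0.659 V.
I_D = (V_DD − V_GS)/R = (5.24 − 0.659) / 17.4 = 0.263 mA.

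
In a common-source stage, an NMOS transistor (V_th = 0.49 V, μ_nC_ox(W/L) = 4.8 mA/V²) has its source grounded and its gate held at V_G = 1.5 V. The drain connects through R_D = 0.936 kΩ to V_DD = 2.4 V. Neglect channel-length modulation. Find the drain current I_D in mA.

I_D = 1.96 mA

V_GS = V_G = 1.5 V, so V_ov = 1.5 − 0.49 = 1.01 V.
Assume saturation: I_D = ½ k_n V_ov² = 0.5 × 4.8 × 1.01² = 2.45 mA, giving V_DS = V_DD − I_D R_D = 2.4 − 2.45 × 0.936 = 0.108 V.
But 0.108 V < V_ov = 1.01 V, so the device is actually in triode.
In triode I_D = k_n[V_ov V_DS − ½ V_DS²] and I_D = (V_DD − V_DS)/R_D. Equating: 2.25 V_DS² − 5.538 V_DS + 2.4 = 0, giving V_DS = 0.561 V (the root below V_ov).
I_D = (2.4 − 0.561) / 0.936 = 1.96 mA.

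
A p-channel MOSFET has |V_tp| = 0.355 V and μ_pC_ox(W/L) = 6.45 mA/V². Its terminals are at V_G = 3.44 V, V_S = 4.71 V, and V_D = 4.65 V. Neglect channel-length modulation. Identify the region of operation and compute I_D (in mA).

Triode; I_D = 0.342 mA

V_SG = V_S − V_G = 4.71 − 3.44 = 1.27 V; V_SD = V_S − V_D = 4.71 − 4.65 = 0.06 V.
V_ov = V_SG − |V_tp| = 1.27 − 0.355 = 0.915 V.
Since V_SD = 0.06 V < V_ov = 0.915 V, the device is in the triode region.
I_D = k_p [V_ov · V_SD − ½ V_SD²] = 6.45 × [0.915 × 0.06 − 0.5 × 0.06²] = 0.342 mA.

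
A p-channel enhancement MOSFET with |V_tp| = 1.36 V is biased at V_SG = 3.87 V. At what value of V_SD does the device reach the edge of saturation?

The boundary between triode and saturation is V_SD = V_SG − |V_tp| = V_ov.
V_ov = 3.87 − 1.36 = 2.51 V.

V_SD,sat = 2.51 V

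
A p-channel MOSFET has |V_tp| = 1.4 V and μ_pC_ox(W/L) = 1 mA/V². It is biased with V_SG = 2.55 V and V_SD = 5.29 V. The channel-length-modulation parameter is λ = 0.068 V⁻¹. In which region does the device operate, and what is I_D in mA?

Saturation; I_D = 0.899 mA

V_ov = V_SG − |V_tp| = 2.55 − 1.4 = 1.15 V.
Since V_SD = 5.29 V ≥ V_ov = 1.15 V, the device is in saturation.
I_D = ½ k_p V_ov² (1 + λ V_SD) = 0.5 × 1 × 1.15² × (1 + 0.068 × 5.29) = 0.899 mA.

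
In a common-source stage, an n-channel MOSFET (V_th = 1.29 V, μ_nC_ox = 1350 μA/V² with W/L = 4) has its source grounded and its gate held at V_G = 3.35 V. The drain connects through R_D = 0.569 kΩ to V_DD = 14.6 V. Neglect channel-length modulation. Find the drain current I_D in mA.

I_D = 11.5 mA

V_GS = V_G = 3.35 V, so V_ov = 3.35 − 1.29 = 2.06 V.
k_n = μ_nC_ox · (W/L) = 5.4 mA/V².
Assume saturation: I_D = ½ k_n V_ov² = 0.5 × 5.4 × 2.06² = 11.5 mA, giving V_DS = V_DD − I_D R_D = 14.6 − 11.5 × 0.569 = 8.08 V.
V_DS = 8.08 V ≥ V_ov = 2.06 V, confirming saturation.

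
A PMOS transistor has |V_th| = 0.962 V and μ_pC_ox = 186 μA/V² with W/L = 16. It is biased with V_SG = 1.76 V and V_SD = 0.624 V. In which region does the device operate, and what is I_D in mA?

Triode; I_D = 0.903 mA

k_p = μ_pC_ox · (W/L) = 2.976 mA/V².
V_ov = V_SG − |V_th| = 1.76 − 0.962 = 0.798 V.
Since V_SD = 0.624 V < V_ov = 0.798 V, the device is in the triode region.
I_D = k_p [V_ov · V_SD − ½ V_SD²] = 2.976 × [0.798 × 0.624 − 0.5 × 0.624²] = 0.903 mA.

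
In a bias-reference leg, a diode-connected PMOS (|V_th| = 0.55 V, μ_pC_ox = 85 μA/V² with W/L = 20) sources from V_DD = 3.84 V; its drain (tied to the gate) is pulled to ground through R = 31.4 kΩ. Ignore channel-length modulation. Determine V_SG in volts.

V_SG = 0.883 V

With gate tied to drain, V_SG = V_SD ≥ V_SG − |V_th|, so the device is in saturation.
k_p = μ_pC_ox · (W/L) = 1.7 mA/V².
KCL at the drain: ½ k_p (V_SG − |V_th|)² = (V_DD − V_SG)/R.
Let x = V_SG − 0.55. Then 26.7 x² + x − 3.29 = 0, giving x = 0.333 V (positive root), so V_SG = 0.883 V.
I_D = (V_DD − V_SG)/R = (3.84 − 0.883) / 31.4 = 0.0942 mA.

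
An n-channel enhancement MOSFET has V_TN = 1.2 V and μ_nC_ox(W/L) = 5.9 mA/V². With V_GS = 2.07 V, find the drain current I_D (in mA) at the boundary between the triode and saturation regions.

I_D = 2.23 mA

At the boundary V_DS = V_ov = V_GS − V_TN = 2.07 − 1.2 = 0.87 V.
I_D = ½ k_n V_ov² = 0.5 × 5.9 × 0.87² = 2.23 mA.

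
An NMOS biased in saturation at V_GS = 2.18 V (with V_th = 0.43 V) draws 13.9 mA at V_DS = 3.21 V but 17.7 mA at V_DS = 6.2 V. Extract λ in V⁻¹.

λ = 0.129 V⁻¹

With V_GS fixed, I_D ∝ (1 + λ V_DS) in saturation, so I_D2/I_D1 = (1 + λ V_DS2)/(1 + λ V_DS1).
17.7/13.9 = 1.273 = (1 + 6.2 λ)/(1 + 3.21 λ).
Solving: λ (I_D1 V_DS2 − I_D2 V_DS1) = I_D2 − I_D1, so λ = (17.7 − 13.9) / (13.9 × 6.2 − 17.7 × 3.21) = 3.8 / 29.4 = 0.129 V⁻¹.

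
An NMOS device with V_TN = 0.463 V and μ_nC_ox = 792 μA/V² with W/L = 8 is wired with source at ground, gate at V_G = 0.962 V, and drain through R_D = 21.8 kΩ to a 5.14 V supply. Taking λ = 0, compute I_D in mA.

V_GS = V_G = 0.962 V, so V_ov = 0.962 − 0.463 = 0.499 V.
k_n = μ_nC_ox · (W/L) = 6.336 mA/V².
Assume saturation: I_D = ½ k_n V_ov² = 0.5 × 6.336 × 0.499² = 0.789 mA, giving V_DS = V_DD − I_D R_D = 5.14 − 0.789 × 21.8 = -12.1 V.
But -12.1 V < V_ov = 0.499 V, so the device is actually in triode.
In triode I_D = k_n[V_ov V_DS − ½ V_DS²] and I_D = (V_DD − V_DS)/R_D. Equating: 69.1 V_DS² − 69.92 V_DS + 5.14 = 0, giving V_DS = 0.0798 V (the root below V_ov).
I_D = (5.14 − 0.0798) / 21.8 = 0.232 mA.

I_D = 0.232 mA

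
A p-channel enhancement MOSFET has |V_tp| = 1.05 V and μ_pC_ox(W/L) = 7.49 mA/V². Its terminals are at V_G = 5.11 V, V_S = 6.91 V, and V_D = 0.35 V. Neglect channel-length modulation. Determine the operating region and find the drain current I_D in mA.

Saturation; I_D = 2.11 mA

V_SG = V_S − V_G = 6.91 − 5.11 = 1.8 V; V_SD = V_S − V_D = 6.91 − 0.35 = 6.56 V.
V_ov = V_SG − |V_tp| = 1.8 − 1.05 = 0.75 V.
Since V_SD = 6.56 V ≥ V_ov = 0.75 V, the device is in saturation.
I_D = ½ k_p V_ov² = 0.5 × 7.49 × 0.75² = 2.11 mA.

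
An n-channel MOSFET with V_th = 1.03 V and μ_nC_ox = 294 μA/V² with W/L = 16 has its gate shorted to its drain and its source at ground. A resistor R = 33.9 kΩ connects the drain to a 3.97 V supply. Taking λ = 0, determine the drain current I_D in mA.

With gate tied to drain, V_GS = V_DS ≥ V_GS − V_th, so the device is in saturation.
k_n = μ_nC_ox · (W/L) = 4.704 mA/V².
KCL at the drain: ½ k_n (V_GS − V_th)² = (V_DD − V_GS)/R.
Let x = V_GS − 1.03. Then 79.7 x² + x − 2.94 = 0, giving x = 0.186 V (positive root), so V_GS = 1.22 V.
I_D = (V_DD − V_GS)/R = (3.97 − 1.22) / 33.9 = 0.0812 mA.

I_D = 0.0812 mA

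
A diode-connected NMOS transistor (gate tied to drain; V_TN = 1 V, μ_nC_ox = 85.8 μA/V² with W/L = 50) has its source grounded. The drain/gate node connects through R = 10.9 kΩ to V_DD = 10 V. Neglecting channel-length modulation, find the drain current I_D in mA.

With gate tied to drain, V_GS = V_DS ≥ V_GS − V_TN, so the device is in saturation.
k_n = μ_nC_ox · (W/L) = 4.29 mA/V².
KCL at the drain: ½ k_n (V_GS − V_TN)² = (V_DD − V_GS)/R.
Let x = V_GS − 1. Then 23.4 x² + x − 9 = 0, giving x = 0.599 V (positive root), so V_GS = 1.6 V.
I_D = (V_DD − V_GS)/R = (10 − 1.6) / 10.9 = 0.771 mA.

I_D = 0.771 mA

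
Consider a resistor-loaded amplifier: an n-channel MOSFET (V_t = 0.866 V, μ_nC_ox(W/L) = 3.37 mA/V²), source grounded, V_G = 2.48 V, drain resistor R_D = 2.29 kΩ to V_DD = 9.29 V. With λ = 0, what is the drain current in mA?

I_D = 3.64 mA

V_GS = V_G = 2.48 V, so V_ov = 2.48 − 0.866 = 1.61 V.
Assume saturation: I_D = ½ k_n V_ov² = 0.5 × 3.37 × 1.61² = 4.39 mA, giving V_DS = V_DD − I_D R_D = 9.29 − 4.39 × 2.29 = -0.762 V.
But -0.762 V < V_ov = 1.61 V, so the device is actually in triode.
In triode I_D = k_n[V_ov V_DS − ½ V_DS²] and I_D = (V_DD − V_DS)/R_D. Equating: 3.86 V_DS² − 13.46 V_DS + 9.29 = 0, giving V_DS = 0.948 V (the root below V_ov).
I_D = (9.29 − 0.948) / 2.29 = 3.64 mA.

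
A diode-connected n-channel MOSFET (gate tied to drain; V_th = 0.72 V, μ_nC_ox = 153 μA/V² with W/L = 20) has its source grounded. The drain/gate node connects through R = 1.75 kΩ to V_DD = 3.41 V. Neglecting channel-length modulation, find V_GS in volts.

With gate tied to drain, V_GS = V_DS ≥ V_GS − V_th, so the device is in saturation.
k_n = μ_nC_ox · (W/L) = 3.06 mA/V².
KCL at the drain: ½ k_n (V_GS − V_th)² = (V_DD − V_GS)/R.
Let x = V_GS − 0.72. Then 2.68 x² + x − 2.69 = 0, giving x = 0.833 V (positive root), so V_GS = 1.55 V.
I_D = (V_DD − V_GS)/R = (3.41 − 1.55) / 1.75 = 1.06 mA.

V_GS = 1.55 V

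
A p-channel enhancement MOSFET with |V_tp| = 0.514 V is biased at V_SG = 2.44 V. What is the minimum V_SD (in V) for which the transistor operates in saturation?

V_SD,sat = 1.93 V

The boundary between triode and saturation is V_SD = V_SG − |V_tp| = V_ov.
V_ov = 2.44 − 0.514 = 1.93 V.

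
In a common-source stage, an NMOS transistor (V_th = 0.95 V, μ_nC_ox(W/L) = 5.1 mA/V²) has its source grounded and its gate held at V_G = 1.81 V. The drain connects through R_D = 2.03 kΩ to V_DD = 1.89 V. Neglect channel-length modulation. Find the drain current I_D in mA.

I_D = 0.825 mA

V_GS = V_G = 1.81 V, so V_ov = 1.81 − 0.95 = 0.86 V.
Assume saturation: I_D = ½ k_n V_ov² = 0.5 × 5.1 × 0.86² = 1.89 mA, giving V_DS = V_DD − I_D R_D = 1.89 − 1.89 × 2.03 = -1.94 V.
But -1.94 V < V_ov = 0.86 V, so the device is actually in triode.
In triode I_D = k_n[V_ov V_DS − ½ V_DS²] and I_D = (V_DD − V_DS)/R_D. Equating: 5.18 V_DS² − 9.904 V_DS + 1.89 = 0, giving V_DS = 0.215 V (the root below V_ov).
I_D = (1.89 − 0.215) / 2.03 = 0.825 mA.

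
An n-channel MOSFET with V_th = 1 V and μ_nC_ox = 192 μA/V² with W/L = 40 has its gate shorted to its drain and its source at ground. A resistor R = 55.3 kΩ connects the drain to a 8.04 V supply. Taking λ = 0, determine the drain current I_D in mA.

With gate tied to drain, V_GS = V_DS ≥ V_GS − V_th, so the device is in saturation.
k_n = μ_nC_ox · (W/L) = 7.68 mA/V².
KCL at the drain: ½ k_n (V_GS − V_th)² = (V_DD − V_GS)/R.
Let x = V_GS − 1. Then 212 x² + x − 7.04 = 0, giving x = 0.18 V (positive root), so V_GS = 1.18 V.
I_D = (V_DD − V_GS)/R = (8.04 − 1.18) / 55.3 = 0.124 mA.

I_D = 0.124 mA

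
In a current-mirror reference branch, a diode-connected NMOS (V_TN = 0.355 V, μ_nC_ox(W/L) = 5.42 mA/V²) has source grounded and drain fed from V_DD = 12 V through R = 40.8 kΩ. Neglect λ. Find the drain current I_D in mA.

With gate tied to drain, V_GS = V_DS ≥ V_GS − V_TN, so the device is in saturation.
KCL at the drain: ½ k_n (V_GS − V_TN)² = (V_DD − V_GS)/R.
Let x = V_GS − 0.355. Then 111 x² + x − 11.64 = 0, giving x = 0.32 V (positive root), so V_GS = 0.675 V.
I_D = (V_DD − V_GS)/R = (12 − 0.675) / 40.8 = 0.278 mA.

I_D = 0.278 mA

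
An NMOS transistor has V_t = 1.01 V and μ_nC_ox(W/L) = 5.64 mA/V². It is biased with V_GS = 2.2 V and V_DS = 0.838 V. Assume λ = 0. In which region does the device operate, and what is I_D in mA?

Triode; I_D = 3.64 mA

V_ov = V_GS − V_t = 2.2 − 1.01 = 1.19 V.
Since V_DS = 0.838 V < V_ov = 1.19 V, the device is in the triode region.
I_D = k_n [V_ov · V_DS − ½ V_DS²] = 5.64 × [1.19 × 0.838 − 0.5 × 0.838²] = 3.64 mA.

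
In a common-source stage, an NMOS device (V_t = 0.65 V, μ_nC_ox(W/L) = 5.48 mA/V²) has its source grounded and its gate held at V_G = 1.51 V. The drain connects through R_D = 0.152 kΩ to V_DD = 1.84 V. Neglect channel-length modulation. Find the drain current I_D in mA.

I_D = 2.03 mA

V_GS = V_G = 1.51 V, so V_ov = 1.51 − 0.65 = 0.86 V.
Assume saturation: I_D = ½ k_n V_ov² = 0.5 × 5.48 × 0.86² = 2.03 mA, giving V_DS = V_DD − I_D R_D = 1.84 − 2.03 × 0.152 = 1.53 V.
V_DS = 1.53 V ≥ V_ov = 0.86 V, confirming saturation.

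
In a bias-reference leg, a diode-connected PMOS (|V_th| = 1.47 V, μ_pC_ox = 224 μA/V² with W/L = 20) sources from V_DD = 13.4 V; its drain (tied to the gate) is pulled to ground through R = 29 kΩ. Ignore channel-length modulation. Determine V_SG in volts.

With gate tied to drain, V_SG = V_SD ≥ V_SG − |V_th|, so the device is in saturation.
k_p = μ_pC_ox · (W/L) = 4.48 mA/V².
KCL at the drain: ½ k_p (V_SG − |V_th|)² = (V_DD − V_SG)/R.
Let x = V_SG − 1.47. Then 65 x² + x − 11.93 = 0, giving x = 0.421 V (positive root), so V_SG = 1.89 V.
I_D = (V_DD − V_SG)/R = (13.4 − 1.89) / 29 = 0.397 mA.

V_SG = 1.89 V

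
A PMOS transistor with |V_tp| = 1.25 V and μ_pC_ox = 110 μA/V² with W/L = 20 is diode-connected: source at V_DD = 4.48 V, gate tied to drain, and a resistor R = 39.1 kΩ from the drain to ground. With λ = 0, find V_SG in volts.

With gate tied to drain, V_SG = V_SD ≥ V_SG − |V_tp|, so the device is in saturation.
k_p = μ_pC_ox · (W/L) = 2.2 mA/V².
KCL at the drain: ½ k_p (V_SG − |V_tp|)² = (V_DD − V_SG)/R.
Let x = V_SG − 1.25. Then 43 x² + x − 3.23 = 0, giving x = 0.263 V (positive root), so V_SG = 1.51 V.
I_D = (V_DD − V_SG)/R = (4.48 − 1.51) / 39.1 = 0.0759 mA.

V_SG = 1.51 V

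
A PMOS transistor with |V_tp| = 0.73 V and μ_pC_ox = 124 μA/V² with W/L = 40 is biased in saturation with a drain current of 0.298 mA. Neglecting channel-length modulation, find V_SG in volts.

V_SG = 1.08 V

k_p = μ_pC_ox · (W/L) = 4.96 mA/V².
In saturation I_D = ½ k_p (V_SG − |V_tp|)², so V_SG − |V_tp| = √(2 I_D / k_p) = √(2 × 0.298 / 4.96) = 0.347 V.
V_SG = 0.73 + 0.347 = 1.08 V.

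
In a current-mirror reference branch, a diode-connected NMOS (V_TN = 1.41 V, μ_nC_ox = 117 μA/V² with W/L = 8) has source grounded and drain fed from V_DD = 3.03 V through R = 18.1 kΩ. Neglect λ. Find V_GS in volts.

With gate tied to drain, V_GS = V_DS ≥ V_GS − V_TN, so the device is in saturation.
k_n = μ_nC_ox · (W/L) = 0.936 mA/V².
KCL at the drain: ½ k_n (V_GS − V_TN)² = (V_DD − V_GS)/R.
Let x = V_GS − 1.41. Then 8.47 x² + x − 1.62 = 0, giving x = 0.382 V (positive root), so V_GS = 1.79 V.
I_D = (V_DD − V_GS)/R = (3.03 − 1.79) / 18.1 = 0.0684 mA.

V_GS = 1.79 V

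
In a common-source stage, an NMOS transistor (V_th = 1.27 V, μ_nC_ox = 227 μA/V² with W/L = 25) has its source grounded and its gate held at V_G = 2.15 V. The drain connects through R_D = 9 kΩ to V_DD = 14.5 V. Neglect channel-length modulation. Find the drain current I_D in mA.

V_GS = V_G = 2.15 V, so V_ov = 2.15 − 1.27 = 0.88 V.
k_n = μ_nC_ox · (W/L) = 5.675 mA/V².
Assume saturation: I_D = ½ k_n V_ov² = 0.5 × 5.675 × 0.88² = 2.2 mA, giving V_DS = V_DD − I_D R_D = 14.5 − 2.2 × 9 = -5.28 V.
But -5.28 V < V_ov = 0.88 V, so the device is actually in triode.
In triode I_D = k_n[V_ov V_DS − ½ V_DS²] and I_D = (V_DD − V_DS)/R_D. Equating: 25.5 V_DS² − 45.95 V_DS + 14.5 = 0, giving V_DS = 0.408 V (the root below V_ov).
I_D = (14.5 − 0.408) / 9 = 1.57 mA.

I_D = 1.57 mA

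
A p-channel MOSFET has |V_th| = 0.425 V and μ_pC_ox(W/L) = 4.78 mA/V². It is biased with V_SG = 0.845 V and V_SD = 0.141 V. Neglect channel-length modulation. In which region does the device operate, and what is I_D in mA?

V_ov = V_SG − |V_th| = 0.845 − 0.425 = 0.42 V.
Since V_SD = 0.141 V < V_ov = 0.42 V, the device is in the triode region.
I_D = k_p [V_ov · V_SD − ½ V_SD²] = 4.78 × [0.42 × 0.141 − 0.5 × 0.141²] = 0.236 mA.

Triode; I_D = 0.236 mA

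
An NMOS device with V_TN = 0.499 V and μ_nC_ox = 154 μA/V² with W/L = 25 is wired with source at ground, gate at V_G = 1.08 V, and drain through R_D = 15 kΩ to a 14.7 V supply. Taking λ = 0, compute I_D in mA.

V_GS = V_G = 1.08 V, so V_ov = 1.08 − 0.499 = 0.581 V.
k_n = μ_nC_ox · (W/L) = 3.85 mA/V².
Assume saturation: I_D = ½ k_n V_ov² = 0.5 × 3.85 × 0.581² = 0.65 mA, giving V_DS = V_DD − I_D R_D = 14.7 − 0.65 × 15 = 4.95 V.
V_DS = 4.95 V ≥ V_ov = 0.581 V, confirming saturation.

I_D = 0.650 mA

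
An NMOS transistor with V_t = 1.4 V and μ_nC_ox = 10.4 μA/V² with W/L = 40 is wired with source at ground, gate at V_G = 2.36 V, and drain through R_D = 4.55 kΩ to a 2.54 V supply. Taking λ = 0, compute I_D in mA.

I_D = 0.192 mA

V_GS = V_G = 2.36 V, so V_ov = 2.36 − 1.4 = 0.96 V.
k_n = μ_nC_ox · (W/L) = 0.416 mA/V².
Assume saturation: I_D = ½ k_n V_ov² = 0.5 × 0.416 × 0.96² = 0.192 mA, giving V_DS = V_DD − I_D R_D = 2.54 − 0.192 × 4.55 = 1.67 V.
V_DS = 1.67 V ≥ V_ov = 0.96 V, confirming saturation.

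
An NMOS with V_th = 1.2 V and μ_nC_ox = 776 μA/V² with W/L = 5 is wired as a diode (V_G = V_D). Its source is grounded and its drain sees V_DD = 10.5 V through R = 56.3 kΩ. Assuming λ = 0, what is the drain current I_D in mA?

I_D = 0.160 mA

With gate tied to drain, V_GS = V_DS ≥ V_GS − V_th, so the device is in saturation.
k_n = μ_nC_ox · (W/L) = 3.88 mA/V².
KCL at the drain: ½ k_n (V_GS − V_th)² = (V_DD − V_GS)/R.
Let x = V_GS − 1.2. Then 109 x² + x − 9.3 = 0, giving x = 0.287 V (positive root), so V_GS = 1.49 V.
I_D = (V_DD − V_GS)/R = (10.5 − 1.49) / 56.3 = 0.16 mA.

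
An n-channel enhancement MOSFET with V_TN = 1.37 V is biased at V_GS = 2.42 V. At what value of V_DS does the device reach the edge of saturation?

V_DS,sat = 1.05 V

The boundary between triode and saturation is V_DS = V_GS − V_TN = V_ov.
V_ov = 2.42 − 1.37 = 1.05 V.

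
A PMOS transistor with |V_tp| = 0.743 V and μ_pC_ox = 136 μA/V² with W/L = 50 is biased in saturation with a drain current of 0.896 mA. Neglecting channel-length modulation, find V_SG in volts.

V_SG = 1.26 V

k_p = μ_pC_ox · (W/L) = 6.8 mA/V².
In saturation I_D = ½ k_p (V_SG − |V_tp|)², so V_SG − |V_tp| = √(2 I_D / k_p) = √(2 × 0.896 / 6.8) = 0.513 V.
V_SG = 0.743 + 0.513 = 1.26 V.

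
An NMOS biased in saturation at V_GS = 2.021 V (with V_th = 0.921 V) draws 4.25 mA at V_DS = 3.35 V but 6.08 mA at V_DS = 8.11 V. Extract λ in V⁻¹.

With V_GS fixed, I_D ∝ (1 + λ V_DS) in saturation, so I_D2/I_D1 = (1 + λ V_DS2)/(1 + λ V_DS1).
6.08/4.25 = 1.431 = (1 + 8.11 λ)/(1 + 3.35 λ).
Solving: λ (I_D1 V_DS2 − I_D2 V_DS1) = I_D2 − I_D1, so λ = (6.08 − 4.25) / (4.25 × 8.11 − 6.08 × 3.35) = 1.83 / 14.1 = 0.13 V⁻¹.

λ = 0.130 V⁻¹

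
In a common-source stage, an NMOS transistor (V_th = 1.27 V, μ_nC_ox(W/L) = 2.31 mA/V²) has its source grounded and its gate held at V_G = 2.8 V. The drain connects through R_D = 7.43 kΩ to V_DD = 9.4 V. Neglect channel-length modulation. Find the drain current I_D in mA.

I_D = 1.21 mA

V_GS = V_G = 2.8 V, so V_ov = 2.8 − 1.27 = 1.53 V.
Assume saturation: I_D = ½ k_n V_ov² = 0.5 × 2.31 × 1.53² = 2.7 mA, giving V_DS = V_DD − I_D R_D = 9.4 − 2.7 × 7.43 = -10.7 V.
But -10.7 V < V_ov = 1.53 V, so the device is actually in triode.
In triode I_D = k_n[V_ov V_DS − ½ V_DS²] and I_D = (V_DD − V_DS)/R_D. Equating: 8.58 V_DS² − 27.26 V_DS + 9.4 = 0, giving V_DS = 0.394 V (the root below V_ov).
I_D = (9.4 − 0.394) / 7.43 = 1.21 mA.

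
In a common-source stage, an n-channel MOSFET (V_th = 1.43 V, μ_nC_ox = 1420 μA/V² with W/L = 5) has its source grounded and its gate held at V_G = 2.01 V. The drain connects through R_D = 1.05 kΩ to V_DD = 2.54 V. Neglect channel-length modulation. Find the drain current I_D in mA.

I_D = 1.19 mA

V_GS = V_G = 2.01 V, so V_ov = 2.01 − 1.43 = 0.58 V.
k_n = μ_nC_ox · (W/L) = 7.1 mA/V².
Assume saturation: I_D = ½ k_n V_ov² = 0.5 × 7.1 × 0.58² = 1.19 mA, giving V_DS = V_DD − I_D R_D = 2.54 − 1.19 × 1.05 = 1.29 V.
V_DS = 1.29 V ≥ V_ov = 0.58 V, confirming saturation.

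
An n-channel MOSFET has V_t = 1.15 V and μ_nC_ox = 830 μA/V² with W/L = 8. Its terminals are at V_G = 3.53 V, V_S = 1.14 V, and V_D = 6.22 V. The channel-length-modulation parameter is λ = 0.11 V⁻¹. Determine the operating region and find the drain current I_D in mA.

V_GS = V_G − V_S = 3.53 − 1.14 = 2.39 V; V_DS = V_D − V_S = 6.22 − 1.14 = 5.08 V.
k_n = μ_nC_ox · (W/L) = 6.64 mA/V².
V_ov = V_GS − V_t = 2.39 − 1.15 = 1.24 V.
Since V_DS = 5.08 V ≥ V_ov = 1.24 V, the device is in saturation.
I_D = ½ k_n V_ov² (1 + λ V_DS) = 0.5 × 6.64 × 1.24² × (1 + 0.11 × 5.08) = 7.96 mA.

Saturation; I_D = 7.96 mA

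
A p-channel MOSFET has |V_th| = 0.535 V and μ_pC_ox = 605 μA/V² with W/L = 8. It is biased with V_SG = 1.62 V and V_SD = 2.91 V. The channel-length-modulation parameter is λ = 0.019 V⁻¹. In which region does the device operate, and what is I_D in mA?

Saturation; I_D = 3.01 mA

k_p = μ_pC_ox · (W/L) = 4.84 mA/V².
V_ov = V_SG − |V_th| = 1.62 − 0.535 = 1.08 V.
Since V_SD = 2.91 V ≥ V_ov = 1.08 V, the device is in saturation.
I_D = ½ k_p V_ov² (1 + λ V_SD) = 0.5 × 4.84 × 1.08² × (1 + 0.019 × 2.91) = 3.01 mA.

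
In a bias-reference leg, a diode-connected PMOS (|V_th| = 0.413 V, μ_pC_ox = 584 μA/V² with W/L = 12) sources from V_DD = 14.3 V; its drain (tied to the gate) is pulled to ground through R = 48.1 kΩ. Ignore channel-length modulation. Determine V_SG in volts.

With gate tied to drain, V_SG = V_SD ≥ V_SG − |V_th|, so the device is in saturation.
k_p = μ_pC_ox · (W/L) = 7.008 mA/V².
KCL at the drain: ½ k_p (V_SG − |V_th|)² = (V_DD − V_SG)/R.
Let x = V_SG − 0.413. Then 169 x² + x − 13.89 = 0, giving x = 0.284 V (positive root), so V_SG = 0.697 V.
I_D = (V_DD − V_SG)/R = (14.3 − 0.697) / 48.1 = 0.283 mA.

V_SG = 0.697 V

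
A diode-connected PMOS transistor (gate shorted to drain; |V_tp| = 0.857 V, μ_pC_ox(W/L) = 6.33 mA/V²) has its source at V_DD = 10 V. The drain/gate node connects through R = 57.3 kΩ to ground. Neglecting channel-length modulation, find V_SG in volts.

V_SG = 1.08 V

With gate tied to drain, V_SG = V_SD ≥ V_SG − |V_tp|, so the device is in saturation.
KCL at the drain: ½ k_p (V_SG − |V_tp|)² = (V_DD − V_SG)/R.
Let x = V_SG − 0.857. Then 181 x² + x − 9.143 = 0, giving x = 0.222 V (positive root), so V_SG = 1.08 V.
I_D = (V_DD − V_SG)/R = (10 − 1.08) / 57.3 = 0.156 mA.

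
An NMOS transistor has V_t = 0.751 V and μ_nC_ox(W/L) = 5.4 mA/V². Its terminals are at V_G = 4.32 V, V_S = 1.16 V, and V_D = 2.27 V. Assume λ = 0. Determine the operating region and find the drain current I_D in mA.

Triode; I_D = 11.1 mA

V_GS = V_G − V_S = 4.32 − 1.16 = 3.16 V; V_DS = V_D − V_S = 2.27 − 1.16 = 1.11 V.
V_ov = V_GS − V_t = 3.16 − 0.751 = 2.41 V.
Since V_DS = 1.11 V < V_ov = 2.41 V, the device is in the triode region.
I_D = k_n [V_ov · V_DS − ½ V_DS²] = 5.4 × [2.41 × 1.11 − 0.5 × 1.11²] = 11.1 mA.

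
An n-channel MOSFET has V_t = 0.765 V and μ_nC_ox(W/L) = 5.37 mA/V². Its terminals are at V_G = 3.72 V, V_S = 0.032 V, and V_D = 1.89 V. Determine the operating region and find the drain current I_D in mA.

V_GS = V_G − V_S = 3.72 − 0.032 = 3.69 V; V_DS = V_D − V_S = 1.89 − 0.032 = 1.86 V.
V_ov = V_GS − V_t = 3.69 − 0.765 = 2.92 V.
Since V_DS = 1.86 V < V_ov = 2.92 V, the device is in the triode region.
I_D = k_n [V_ov · V_DS − ½ V_DS²] = 5.37 × [2.92 × 1.86 − 0.5 × 1.86²] = 19.9 mA.

Triode; I_D = 19.9 mA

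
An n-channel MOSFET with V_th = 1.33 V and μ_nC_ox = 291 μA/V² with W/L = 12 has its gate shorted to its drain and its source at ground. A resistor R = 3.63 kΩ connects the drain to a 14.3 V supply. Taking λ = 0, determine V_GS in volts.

With gate tied to drain, V_GS = V_DS ≥ V_GS − V_th, so the device is in saturation.
k_n = μ_nC_ox · (W/L) = 3.492 mA/V².
KCL at the drain: ½ k_n (V_GS − V_th)² = (V_DD − V_GS)/R.
Let x = V_GS − 1.33. Then 6.34 x² + x − 12.97 = 0, giving x = 1.35 V (positive root), so V_GS = 2.68 V.
I_D = (V_DD − V_GS)/R = (14.3 − 2.68) / 3.63 = 3.2 mA.

V_GS = 2.68 V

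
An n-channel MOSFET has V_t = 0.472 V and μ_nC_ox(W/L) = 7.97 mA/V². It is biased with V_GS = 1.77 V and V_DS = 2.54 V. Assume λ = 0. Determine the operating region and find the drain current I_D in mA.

Saturation; I_D = 6.71 mA

V_ov = V_GS − V_t = 1.77 − 0.472 = 1.3 V.
Since V_DS = 2.54 V ≥ V_ov = 1.3 V, the device is in saturation.
I_D = ½ k_n V_ov² = 0.5 × 7.97 × 1.3² = 6.71 mA.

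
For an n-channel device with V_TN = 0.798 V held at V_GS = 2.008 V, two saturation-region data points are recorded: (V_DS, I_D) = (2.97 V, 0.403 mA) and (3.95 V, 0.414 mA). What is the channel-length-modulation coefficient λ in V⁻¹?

λ = 0.0304 V⁻¹

With V_GS fixed, I_D ∝ (1 + λ V_DS) in saturation, so I_D2/I_D1 = (1 + λ V_DS2)/(1 + λ V_DS1).
0.414/0.403 = 1.027 = (1 + 3.95 λ)/(1 + 2.97 λ).
Solving: λ (I_D1 V_DS2 − I_D2 V_DS1) = I_D2 − I_D1, so λ = (0.414 − 0.403) / (0.403 × 3.95 − 0.414 × 2.97) = 0.011 / 0.362 = 0.0304 V⁻¹.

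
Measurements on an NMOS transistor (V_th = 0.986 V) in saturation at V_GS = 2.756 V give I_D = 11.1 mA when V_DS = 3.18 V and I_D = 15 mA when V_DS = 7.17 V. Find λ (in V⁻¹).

λ = 0.122 V⁻¹

With V_GS fixed, I_D ∝ (1 + λ V_DS) in saturation, so I_D2/I_D1 = (1 + λ V_DS2)/(1 + λ V_DS1).
15/11.1 = 1.351 = (1 + 7.17 λ)/(1 + 3.18 λ).
Solving: λ (I_D1 V_DS2 − I_D2 V_DS1) = I_D2 − I_D1, so λ = (15 − 11.1) / (11.1 × 7.17 − 15 × 3.18) = 3.9 / 31.9 = 0.122 V⁻¹.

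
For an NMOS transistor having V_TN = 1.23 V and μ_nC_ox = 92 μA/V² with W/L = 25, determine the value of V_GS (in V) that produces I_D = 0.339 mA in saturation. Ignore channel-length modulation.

V_GS = 1.77 V

k_n = μ_nC_ox · (W/L) = 2.3 mA/V².
In saturation I_D = ½ k_n (V_GS − V_TN)², so V_GS − V_TN = √(2 I_D / k_n) = √(2 × 0.339 / 2.3) = 0.543 V.
V_GS = 1.23 + 0.543 = 1.77 V.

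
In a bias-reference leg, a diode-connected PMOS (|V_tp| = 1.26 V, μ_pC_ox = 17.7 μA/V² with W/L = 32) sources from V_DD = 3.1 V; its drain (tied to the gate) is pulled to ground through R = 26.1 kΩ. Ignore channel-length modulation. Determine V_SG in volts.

With gate tied to drain, V_SG = V_SD ≥ V_SG − |V_tp|, so the device is in saturation.
k_p = μ_pC_ox · (W/L) = 0.5664 mA/V².
KCL at the drain: ½ k_p (V_SG − |V_tp|)² = (V_DD − V_SG)/R.
Let x = V_SG − 1.26. Then 7.39 x² + x − 1.84 = 0, giving x = 0.436 V (positive root), so V_SG = 1.7 V.
I_D = (V_DD − V_SG)/R = (3.1 − 1.7) / 26.1 = 0.0538 mA.

V_SG = 1.70 V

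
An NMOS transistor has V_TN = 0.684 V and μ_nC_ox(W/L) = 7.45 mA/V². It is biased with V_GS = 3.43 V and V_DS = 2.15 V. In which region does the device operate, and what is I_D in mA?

V_ov = V_GS − V_TN = 3.43 − 0.684 = 2.75 V.
Since V_DS = 2.15 V < V_ov = 2.75 V, the device is in the triode region.
I_D = k_n [V_ov · V_DS − ½ V_DS²] = 7.45 × [2.75 × 2.15 − 0.5 × 2.15²] = 26.8 mA.

Triode; I_D = 26.8 mA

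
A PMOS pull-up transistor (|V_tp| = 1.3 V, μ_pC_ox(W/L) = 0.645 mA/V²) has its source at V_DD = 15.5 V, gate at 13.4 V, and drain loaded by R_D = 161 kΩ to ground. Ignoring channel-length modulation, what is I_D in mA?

V_SG = V_DD − V_G = 15.5 − 13.4 = 2.1 V, so V_ov = 2.1 − 1.3 = 0.8 V.
Assume saturation: I_D = ½ k_p V_ov² = 0.5 × 0.645 × 0.8² = 0.206 mA, giving V_SD = V_DD − I_D R_D = 15.5 − 0.206 × 161 = -17.7 V.
But -17.7 V < V_ov = 0.8 V, so the device is actually in triode.
In triode I_D = k_p[V_ov V_SD − ½ V_SD²] and I_D = (V_DD − V_SD)/R_D. Equating: 51.9 V_SD² − 84.08 V_SD + 15.5 = 0, giving V_SD = 0.212 V (the root below V_ov).
I_D = (15.5 − 0.212) / 161 = 0.095 mA.

I_D = 0.0950 mA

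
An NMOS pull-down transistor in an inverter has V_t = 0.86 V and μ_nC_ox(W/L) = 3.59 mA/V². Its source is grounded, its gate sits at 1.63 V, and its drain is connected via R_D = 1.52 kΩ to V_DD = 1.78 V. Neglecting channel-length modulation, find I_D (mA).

V_GS = V_G = 1.63 V, so V_ov = 1.63 − 0.86 = 0.77 V.
Assume saturation: I_D = ½ k_n V_ov² = 0.5 × 3.59 × 0.77² = 1.06 mA, giving V_DS = V_DD − I_D R_D = 1.78 − 1.06 × 1.52 = 0.162 V.
But 0.162 V < V_ov = 0.77 V, so the device is actually in triode.
In triode I_D = k_n[V_ov V_DS − ½ V_DS²] and I_D = (V_DD − V_DS)/R_D. Equating: 2.73 V_DS² − 5.202 V_DS + 1.78 = 0, giving V_DS = 0.447 V (the root below V_ov).
I_D = (1.78 − 0.447) / 1.52 = 0.877 mA.

I_D = 0.877 mA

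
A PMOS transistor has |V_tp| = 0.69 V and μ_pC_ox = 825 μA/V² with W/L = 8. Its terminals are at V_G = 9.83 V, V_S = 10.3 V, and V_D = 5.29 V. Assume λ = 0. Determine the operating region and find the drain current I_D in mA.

V_SG = V_S − V_G = 10.3 − 9.83 = 0.47 V; V_SD = V_S − V_D = 10.3 − 5.29 = 5.01 V.
V_SG = 0.47 V < |V_tp| = 0.69 V, so the transistor is in cutoff.

Cutoff; I_D = 0 mA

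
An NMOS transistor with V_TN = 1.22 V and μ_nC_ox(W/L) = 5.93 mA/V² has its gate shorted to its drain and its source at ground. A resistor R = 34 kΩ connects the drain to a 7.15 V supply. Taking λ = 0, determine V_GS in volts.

V_GS = 1.46 V

With gate tied to drain, V_GS = V_DS ≥ V_GS − V_TN, so the device is in saturation.
KCL at the drain: ½ k_n (V_GS − V_TN)² = (V_DD − V_GS)/R.
Let x = V_GS − 1.22. Then 101 x² + x − 5.93 = 0, giving x = 0.238 V (positive root), so V_GS = 1.46 V.
I_D = (V_DD − V_GS)/R = (7.15 − 1.46) / 34 = 0.167 mA.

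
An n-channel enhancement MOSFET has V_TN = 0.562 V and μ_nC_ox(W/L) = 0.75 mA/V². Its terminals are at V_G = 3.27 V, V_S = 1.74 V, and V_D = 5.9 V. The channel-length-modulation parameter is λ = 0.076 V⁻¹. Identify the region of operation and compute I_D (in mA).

Saturation; I_D = 0.462 mA

V_GS = V_G − V_S = 3.27 − 1.74 = 1.53 V; V_DS = V_D − V_S = 5.9 − 1.74 = 4.16 V.
V_ov = V_GS − V_TN = 1.53 − 0.562 = 0.968 V.
Since V_DS = 4.16 V ≥ V_ov = 0.968 V, the device is in saturation.
I_D = ½ k_n V_ov² (1 + λ V_DS) = 0.5 × 0.75 × 0.968² × (1 + 0.076 × 4.16) = 0.462 mA.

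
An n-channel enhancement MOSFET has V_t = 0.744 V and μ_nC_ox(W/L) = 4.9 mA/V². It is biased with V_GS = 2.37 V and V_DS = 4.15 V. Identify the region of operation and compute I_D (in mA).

Saturation; I_D = 6.48 mA

V_ov = V_GS − V_t = 2.37 − 0.744 = 1.63 V.
Since V_DS = 4.15 V ≥ V_ov = 1.63 V, the device is in saturation.
I_D = ½ k_n V_ov² = 0.5 × 4.9 × 1.63² = 6.48 mA.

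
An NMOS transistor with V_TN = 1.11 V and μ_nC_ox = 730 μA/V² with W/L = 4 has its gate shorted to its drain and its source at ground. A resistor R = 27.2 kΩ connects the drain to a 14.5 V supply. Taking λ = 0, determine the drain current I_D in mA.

With gate tied to drain, V_GS = V_DS ≥ V_GS − V_TN, so the device is in saturation.
k_n = μ_nC_ox · (W/L) = 2.92 mA/V².
KCL at the drain: ½ k_n (V_GS − V_TN)² = (V_DD − V_GS)/R.
Let x = V_GS − 1.11. Then 39.7 x² + x − 13.39 = 0, giving x = 0.568 V (positive root), so V_GS = 1.68 V.
I_D = (V_DD − V_GS)/R = (14.5 − 1.68) / 27.2 = 0.471 mA.

I_D = 0.471 mA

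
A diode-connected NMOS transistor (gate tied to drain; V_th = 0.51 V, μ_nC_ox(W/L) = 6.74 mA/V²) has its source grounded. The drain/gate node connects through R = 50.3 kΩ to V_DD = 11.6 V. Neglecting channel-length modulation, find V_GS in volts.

With gate tied to drain, V_GS = V_DS ≥ V_GS − V_th, so the device is in saturation.
KCL at the drain: ½ k_n (V_GS − V_th)² = (V_DD − V_GS)/R.
Let x = V_GS − 0.51. Then 170 x² + x − 11.09 = 0, giving x = 0.253 V (positive root), so V_GS = 0.763 V.
I_D = (V_DD − V_GS)/R = (11.6 − 0.763) / 50.3 = 0.215 mA.

V_GS = 0.763 V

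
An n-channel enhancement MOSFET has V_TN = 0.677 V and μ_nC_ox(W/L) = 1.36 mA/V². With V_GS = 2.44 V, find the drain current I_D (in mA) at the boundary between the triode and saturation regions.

At the boundary V_DS = V_ov = V_GS − V_TN = 2.44 − 0.677 = 1.76 V.
I_D = ½ k_n V_ov² = 0.5 × 1.36 × 1.76² = 2.11 mA.

I_D = 2.11 mA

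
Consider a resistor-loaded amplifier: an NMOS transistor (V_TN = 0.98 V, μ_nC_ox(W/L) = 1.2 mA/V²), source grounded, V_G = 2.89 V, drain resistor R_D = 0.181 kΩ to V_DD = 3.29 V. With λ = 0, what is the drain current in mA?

V_GS = V_G = 2.89 V, so V_ov = 2.89 − 0.98 = 1.91 V.
Assume saturation: I_D = ½ k_n V_ov² = 0.5 × 1.2 × 1.91² = 2.19 mA, giving V_DS = V_DD − I_D R_D = 3.29 − 2.19 × 0.181 = 2.89 V.
V_DS = 2.89 V ≥ V_ov = 1.91 V, confirming saturation.

I_D = 2.19 mA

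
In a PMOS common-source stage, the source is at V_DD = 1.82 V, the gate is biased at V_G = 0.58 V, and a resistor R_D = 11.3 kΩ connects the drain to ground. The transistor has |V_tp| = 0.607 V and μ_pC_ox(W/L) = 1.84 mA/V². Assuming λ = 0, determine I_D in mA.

I_D = 0.148 mA

V_SG = V_DD − V_G = 1.82 − 0.58 = 1.24 V, so V_ov = 1.24 − 0.607 = 0.633 V.
Assume saturation: I_D = ½ k_p V_ov² = 0.5 × 1.84 × 0.633² = 0.369 mA, giving V_SD = V_DD − I_D R_D = 1.82 − 0.369 × 11.3 = -2.35 V.
But -2.35 V < V_ov = 0.633 V, so the device is actually in triode.
In triode I_D = k_p[V_ov V_SD − ½ V_SD²] and I_D = (V_DD − V_SD)/R_D. Equating: 10.4 V_SD² − 14.16 V_SD + 1.82 = 0, giving V_SD = 0.144 V (the root below V_ov).
I_D = (1.82 − 0.144) / 11.3 = 0.148 mA.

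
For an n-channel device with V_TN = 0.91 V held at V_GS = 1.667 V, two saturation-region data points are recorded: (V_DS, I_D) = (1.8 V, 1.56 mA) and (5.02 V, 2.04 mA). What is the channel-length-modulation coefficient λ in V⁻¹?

With V_GS fixed, I_D ∝ (1 + λ V_DS) in saturation, so I_D2/I_D1 = (1 + λ V_DS2)/(1 + λ V_DS1).
2.04/1.56 = 1.308 = (1 + 5.02 λ)/(1 + 1.8 λ).
Solving: λ (I_D1 V_DS2 − I_D2 V_DS1) = I_D2 − I_D1, so λ = (2.04 − 1.56) / (1.56 × 5.02 − 2.04 × 1.8) = 0.48 / 4.16 = 0.115 V⁻¹.

λ = 0.115 V⁻¹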